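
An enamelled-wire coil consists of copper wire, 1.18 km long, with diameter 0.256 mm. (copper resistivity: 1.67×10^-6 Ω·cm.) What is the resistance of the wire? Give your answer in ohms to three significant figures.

ρ = 1.67×10^-6 Ω·cm = 1.67×10^-8 Ω·m
A = π(d/2)² = π(1.2800e-04 m)² = 5.147e-08 m²
R = ρL/A = (1.67×10^-8)(1180 m)/(5.147e-08 m²) = 383 Ω

383 Ω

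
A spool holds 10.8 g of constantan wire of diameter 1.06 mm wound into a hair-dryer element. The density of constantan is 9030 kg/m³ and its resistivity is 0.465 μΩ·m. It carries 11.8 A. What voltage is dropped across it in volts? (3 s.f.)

8.43 V

ρ = 0.465 μΩ·m = 4.65×10^-7 Ω·m
A = π(d/2)² = π(5.3000e-04 m)² = 8.8247e-07 m²
L = m/(density·A) = 0.0108/(9030×8.8247e-07) = 1.355 m
R = ρL/A = (4.65×10^-7)(1.355)/(8.8247e-07) = 0.7141 Ω
V = IR = 11.8 × 0.7141 = 8.43 V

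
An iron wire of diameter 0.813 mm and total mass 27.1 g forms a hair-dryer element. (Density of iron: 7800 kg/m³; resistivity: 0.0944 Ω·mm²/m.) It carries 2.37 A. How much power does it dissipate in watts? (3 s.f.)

ρ = 0.0944 Ω·mm²/m = 9.44×10^-8 Ω·m
A = π(d/2)² = π(4.0650e-04 m)² = 5.1912e-07 m²
L = m/(density·A) = 0.0271/(7800×5.1912e-07) = 6.693 m
R = ρL/A = (9.44×10^-8)(6.693)/(5.1912e-07) = 1.217 Ω
P = I²R = (2.37)² × 1.217 = 6.84 W

6.84 W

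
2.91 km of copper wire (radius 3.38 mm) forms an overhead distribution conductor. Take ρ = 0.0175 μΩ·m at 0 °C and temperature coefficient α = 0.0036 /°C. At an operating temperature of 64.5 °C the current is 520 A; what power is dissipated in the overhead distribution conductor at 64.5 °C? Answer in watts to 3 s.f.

4.73×10^5 W

ρ = 0.0175 μΩ·m = 1.75×10^-8 Ω·m
A = πr² = π(3.3800e-03 m)² = 3.589e-05 m²
R₍0₎ = ρL/A = (1.75×10^-8)(2910)/(3.589e-05) = 1.419 Ω
R₍64.5₎ = R₍0₎(1 + αΔT) = 1.419 × (1 + 0.0036×64.5) = 1.748 Ω
P = I²R = (520)² × 1.748 = 4.73×10^5 W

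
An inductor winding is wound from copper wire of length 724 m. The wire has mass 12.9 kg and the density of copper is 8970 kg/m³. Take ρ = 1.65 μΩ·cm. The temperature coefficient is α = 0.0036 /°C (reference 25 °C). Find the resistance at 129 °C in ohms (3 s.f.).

ρ = 1.65 μΩ·cm = 1.65×10^-8 Ω·m
A = m/(density·L) = 12.9/(8970×724) = 1.9864e-06 m²
R = ρL/A = (1.65×10^-8)(724)/(1.9864e-06) = 6.014 Ω
R(129 °C) = 6.014 × (1 + 0.0036×104) = 8.27 Ω

8.27 Ω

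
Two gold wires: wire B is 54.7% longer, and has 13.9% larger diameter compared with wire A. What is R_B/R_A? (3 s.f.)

1.19

R ∝ L/d², so R_B/R_A = (1 + 54.7/100) × (1 + 13.9/100)⁻²
= 1.547 × 0.7708 = 1.19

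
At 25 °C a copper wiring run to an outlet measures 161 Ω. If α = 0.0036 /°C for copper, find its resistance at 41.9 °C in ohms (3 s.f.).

ΔT = 41.9 − 25 = 16.9 °C
R = R₀(1 + αΔT) = 161 × (1 + 0.0036×16.9) = 161 × 1.061 = 171 Ω

171 Ω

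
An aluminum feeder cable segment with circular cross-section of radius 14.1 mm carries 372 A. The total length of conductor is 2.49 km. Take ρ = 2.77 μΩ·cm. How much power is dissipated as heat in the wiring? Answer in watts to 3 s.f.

15300 W

ρ = 2.77 μΩ·cm = 2.77×10^-8 Ω·m
A = πr² = π(1.4100e-02 m)² = 6.246e-04 m²
R = ρL/A = (2.77×10^-8)(2490)/(6.246e-04) = 0.1104 Ω
P = I²R = (372)² × 0.1104 = 15300 W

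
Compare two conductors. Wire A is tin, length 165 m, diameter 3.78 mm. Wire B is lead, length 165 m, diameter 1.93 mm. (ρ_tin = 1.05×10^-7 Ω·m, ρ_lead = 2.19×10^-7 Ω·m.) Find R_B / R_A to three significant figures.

R ∝ ρL/d², so R_B/R_A = (ρ_B/ρ_A) × (d_A/d_B)²
= (2.19×10^-7/1.05×10^-7) × (3.78/1.93)² = 8.00

8.00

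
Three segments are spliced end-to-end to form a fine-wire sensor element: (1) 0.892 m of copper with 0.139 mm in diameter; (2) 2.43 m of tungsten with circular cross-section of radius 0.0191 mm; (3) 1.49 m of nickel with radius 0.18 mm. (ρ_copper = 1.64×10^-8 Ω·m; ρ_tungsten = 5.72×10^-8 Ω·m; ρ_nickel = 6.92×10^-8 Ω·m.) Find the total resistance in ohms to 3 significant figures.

Seg 1: A = π(d/2)² = π(6.9500e-05 m)² = 1.517e-08 m²
R_1 = (1.64×10^-8)(0.892)/(1.517e-08) = 0.964 Ω
Seg 2: A = πr² = π(1.9100e-05 m)² = 1.146e-09 m²
R_2 = (5.72×10^-8)(2.43)/(1.146e-09) = 121.3 Ω
Seg 3: A = πr² = π(1.8000e-04 m)² = 1.018e-07 m²
R_3 = (6.92×10^-8)(1.49)/(1.018e-07) = 1.013 Ω
R_total = R_1 + R_2 + R_3 = 123 Ω

123 Ω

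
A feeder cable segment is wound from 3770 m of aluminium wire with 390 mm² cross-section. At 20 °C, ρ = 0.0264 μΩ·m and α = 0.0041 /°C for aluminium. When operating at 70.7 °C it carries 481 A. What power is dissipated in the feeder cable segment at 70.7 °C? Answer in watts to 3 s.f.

71300 W

ρ = 0.0264 μΩ·m = 2.64×10^-8 Ω·m
A = 390 mm² = 3.900e-04 m²
R₍20₎ = ρL/A = (2.64×10^-8)(3770)/(3.900e-04) = 0.2552 Ω
R₍70.7₎ = R₍20₎(1 + αΔT) = 0.2552 × (1 + 0.0041×50.7) = 0.3082 Ω
P = I²R = (481)² × 0.3082 = 71300 W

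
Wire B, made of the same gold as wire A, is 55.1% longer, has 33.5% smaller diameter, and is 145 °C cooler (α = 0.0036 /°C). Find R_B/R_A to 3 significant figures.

R ∝ ρL/d² with ρ ∝ (1+αΔT), so R_B/R_A = (1 + 55.1/100) × (1 − 33.5/100)⁻² × (1 − 0.0036×145)
= 1.551 × 2.261 × 0.478 = 1.68

1.68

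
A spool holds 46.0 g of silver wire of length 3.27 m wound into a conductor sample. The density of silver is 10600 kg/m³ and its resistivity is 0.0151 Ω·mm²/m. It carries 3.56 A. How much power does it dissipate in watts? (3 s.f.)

ρ = 0.0151 Ω·mm²/m = 1.51×10^-8 Ω·m
A = m/(density·L) = 0.046/(10600×3.27) = 1.3271e-06 m²
R = ρL/A = (1.51×10^-8)(3.27)/(1.3271e-06) = 0.03721 Ω
P = I²R = (3.56)² × 0.03721 = 0.472 W

0.472 W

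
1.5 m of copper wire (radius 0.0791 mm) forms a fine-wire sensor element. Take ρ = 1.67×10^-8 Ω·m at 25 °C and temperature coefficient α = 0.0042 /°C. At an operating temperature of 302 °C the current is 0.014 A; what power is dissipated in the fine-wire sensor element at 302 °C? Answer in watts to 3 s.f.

A = πr² = π(7.9100e-05 m)² = 1.966e-08 m²
R₍25₎ = ρL/A = (1.67×10^-8)(1.5)/(1.966e-08) = 1.274 Ω
R₍302₎ = R₍25₎(1 + αΔT) = 1.274 × (1 + 0.0042×277) = 2.757 Ω
P = I²R = (0.014)² × 2.757 = 5.40×10^-4 W

5.40×10^-4 W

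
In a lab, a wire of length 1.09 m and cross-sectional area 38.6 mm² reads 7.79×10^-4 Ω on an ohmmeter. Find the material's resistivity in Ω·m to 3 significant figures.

2.76×10^-8 Ω·m

A = 38.6 mm² = 3.860e-05 m²
ρ = RA/L = (7.79×10^-4)(3.860e-05)/(1.09) = 2.76×10^-8 Ω·m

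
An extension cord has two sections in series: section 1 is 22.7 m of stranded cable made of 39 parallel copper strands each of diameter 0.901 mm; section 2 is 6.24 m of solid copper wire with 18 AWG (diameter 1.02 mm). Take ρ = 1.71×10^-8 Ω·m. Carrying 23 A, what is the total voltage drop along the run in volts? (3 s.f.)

3.36 V

Section 1: A_strand = π(4.5050e-04)² = 6.376e-07 m²; R₁ = ρL/(N·A_s) = (1.71×10^-8)(22.7)/(39×6.376e-07) = 0.01561 Ω
Section 2: A = π(1.02/2 mm)² = π(5.1000e-04 m)² = 8.171e-07 m²
R₂ = (1.71×10^-8)(6.24)/(8.171e-07) = 0.1306 Ω
R = R₁ + R₂ = 0.1462 Ω
V = IR = 23 × 0.1462 = 3.36 V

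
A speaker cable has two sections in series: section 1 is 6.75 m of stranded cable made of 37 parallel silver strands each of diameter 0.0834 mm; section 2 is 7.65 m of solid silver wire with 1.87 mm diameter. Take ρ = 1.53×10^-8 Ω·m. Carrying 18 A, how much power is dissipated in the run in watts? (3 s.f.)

Section 1: A_strand = π(4.1700e-05)² = 5.463e-09 m²; R₁ = ρL/(N·A_s) = (1.53×10^-8)(6.75)/(37×5.463e-09) = 0.5109 Ω
Section 2: A = π(d/2)² = π(9.3500e-04 m)² = 2.746e-06 m²
R₂ = (1.53×10^-8)(7.65)/(2.746e-06) = 0.04262 Ω
R = R₁ + R₂ = 0.5536 Ω
P = I²R = (18)² × 0.5536 = 179 W

179 W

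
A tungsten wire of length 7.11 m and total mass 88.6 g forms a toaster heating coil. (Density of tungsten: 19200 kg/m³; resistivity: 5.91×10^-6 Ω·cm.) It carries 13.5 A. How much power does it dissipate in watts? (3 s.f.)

118 W

ρ = 5.91×10^-6 Ω·cm = 5.91×10^-8 Ω·m
A = m/(density·L) = 0.0886/(19200×7.11) = 6.4903e-07 m²
R = ρL/A = (5.91×10^-8)(7.11)/(6.4903e-07) = 0.6474 Ω
P = I²R = (13.5)² × 0.6474 = 118 W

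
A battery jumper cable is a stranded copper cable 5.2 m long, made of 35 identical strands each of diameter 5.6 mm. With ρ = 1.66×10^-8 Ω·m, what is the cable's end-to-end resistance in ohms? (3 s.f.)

A_strand = π(2.8000e-03 m)² = 2.463e-05 m²
R_strand = ρL/A = (1.66×10^-8)(5.2)/(2.463e-05) = 0.003505 Ω
R_total = R_strand/N = 0.003505/35 = 1.00×10^-4 Ω

1.00×10^-4 Ω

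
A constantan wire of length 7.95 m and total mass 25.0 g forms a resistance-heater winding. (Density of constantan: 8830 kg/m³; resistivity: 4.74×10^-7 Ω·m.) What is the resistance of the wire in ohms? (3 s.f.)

A = m/(density·L) = 0.025/(8830×7.95) = 3.5613e-07 m²
R = ρL/A = (4.74×10^-7)(7.95)/(3.5613e-07) = 10.6 Ω

10.6 Ω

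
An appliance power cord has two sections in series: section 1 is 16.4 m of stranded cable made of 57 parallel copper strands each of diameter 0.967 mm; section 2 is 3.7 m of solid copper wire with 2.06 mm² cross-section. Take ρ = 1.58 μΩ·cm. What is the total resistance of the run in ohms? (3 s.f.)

0.0346 Ω

ρ = 1.58 μΩ·cm = 1.58×10^-8 Ω·m
Section 1: A_strand = π(4.8350e-04)² = 7.344e-07 m²; R₁ = ρL/(N·A_s) = (1.58×10^-8)(16.4)/(57×7.344e-07) = 0.00619 Ω
Section 2: A = 2.06 mm² = 2.060e-06 m²
R₂ = (1.58×10^-8)(3.7)/(2.060e-06) = 0.02838 Ω
R = R₁ + R₂ = 0.0346 Ω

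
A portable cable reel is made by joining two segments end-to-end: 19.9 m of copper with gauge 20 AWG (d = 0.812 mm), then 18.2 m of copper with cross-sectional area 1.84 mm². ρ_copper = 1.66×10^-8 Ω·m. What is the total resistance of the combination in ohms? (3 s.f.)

Segment 1: A = π(0.812/2 mm)² = π(4.0600e-04 m)² = 5.178e-07 m²
R₁ = ρL/A = (1.66×10^-8)(19.9)/(5.178e-07) = 0.6379 Ω
Segment 2: A = 1.84 mm² = 1.840e-06 m²
R₂ = (1.66×10^-8)(18.2)/(1.840e-06) = 0.1642 Ω
R = R₁ + R₂ = 0.802 Ω

0.802 Ω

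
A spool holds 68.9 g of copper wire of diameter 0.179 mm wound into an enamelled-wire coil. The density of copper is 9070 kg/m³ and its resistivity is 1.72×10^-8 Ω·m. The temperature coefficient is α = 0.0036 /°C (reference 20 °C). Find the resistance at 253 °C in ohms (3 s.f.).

379 Ω

A = π(d/2)² = π(8.9500e-05 m)² = 2.5165e-08 m²
L = m/(density·A) = 0.0689/(9070×2.5165e-08) = 301.9 m
R = ρL/A = (1.72×10^-8)(301.9)/(2.5165e-08) = 206.3 Ω
R(253 °C) = 206.3 × (1 + 0.0036×233) = 379 Ω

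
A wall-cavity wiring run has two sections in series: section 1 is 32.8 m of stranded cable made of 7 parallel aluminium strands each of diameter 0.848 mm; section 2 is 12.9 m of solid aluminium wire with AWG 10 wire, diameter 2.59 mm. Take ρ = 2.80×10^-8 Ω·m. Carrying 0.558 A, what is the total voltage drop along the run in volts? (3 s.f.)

Section 1: A_strand = π(4.2400e-04)² = 5.648e-07 m²; R₁ = ρL/(N·A_s) = (2.80×10^-8)(32.8)/(7×5.648e-07) = 0.2323 Ω
Section 2: A = π(2.59/2 mm)² = π(1.2950e-03 m)² = 5.269e-06 m²
R₂ = (2.80×10^-8)(12.9)/(5.269e-06) = 0.06856 Ω
R = R₁ + R₂ = 0.3009 Ω
V = IR = 0.558 × 0.3009 = 0.168 V

0.168 V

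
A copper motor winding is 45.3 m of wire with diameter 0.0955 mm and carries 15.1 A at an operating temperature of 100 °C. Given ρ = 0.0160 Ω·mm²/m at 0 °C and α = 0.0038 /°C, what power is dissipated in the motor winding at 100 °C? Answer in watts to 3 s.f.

ρ = 0.0160 Ω·mm²/m = 1.60×10^-8 Ω·m
A = π(d/2)² = π(4.7750e-05 m)² = 7.163e-09 m²
R₍0₎ = ρL/A = (1.60×10^-8)(45.3)/(7.163e-09) = 101.2 Ω
R₍100₎ = R₍0₎(1 + αΔT) = 101.2 × (1 + 0.0038×100) = 139.6 Ω
P = I²R = (15.1)² × 139.6 = 31800 W

31800 W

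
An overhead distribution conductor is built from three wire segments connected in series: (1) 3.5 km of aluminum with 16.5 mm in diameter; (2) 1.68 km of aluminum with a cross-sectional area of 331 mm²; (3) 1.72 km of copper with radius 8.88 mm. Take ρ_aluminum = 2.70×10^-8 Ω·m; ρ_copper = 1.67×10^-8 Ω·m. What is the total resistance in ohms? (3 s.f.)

Seg 1: A = π(d/2)² = π(8.2500e-03 m)² = 2.138e-04 m²
R_1 = (2.70×10^-8)(3500)/(2.138e-04) = 0.442 Ω
Seg 2: A = 331 mm² = 3.310e-04 m²
R_2 = (2.70×10^-8)(1680)/(3.310e-04) = 0.137 Ω
Seg 3: A = πr² = π(8.8800e-03 m)² = 2.477e-04 m²
R_3 = (1.67×10^-8)(1720)/(2.477e-04) = 0.1159 Ω
R_total = R_1 + R_2 + R_3 = 0.695 Ω

0.695 Ω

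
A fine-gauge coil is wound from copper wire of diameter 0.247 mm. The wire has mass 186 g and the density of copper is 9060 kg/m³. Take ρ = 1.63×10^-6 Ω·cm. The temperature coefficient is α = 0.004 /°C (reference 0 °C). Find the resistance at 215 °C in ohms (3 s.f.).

271 Ω

ρ = 1.63×10^-6 Ω·cm = 1.63×10^-8 Ω·m
A = π(d/2)² = π(1.2350e-04 m)² = 4.7916e-08 m²
L = m/(density·A) = 0.186/(9060×4.7916e-08) = 428.5 m
R = ρL/A = (1.63×10^-8)(428.5)/(4.7916e-08) = 145.7 Ω
R(215 °C) = 145.7 × (1 + 0.004×215) = 271 Ω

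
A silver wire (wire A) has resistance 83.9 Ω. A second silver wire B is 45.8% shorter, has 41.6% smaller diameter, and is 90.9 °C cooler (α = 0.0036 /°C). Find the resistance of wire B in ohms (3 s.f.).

89.7 Ω

R ∝ ρL/d² with ρ ∝ (1+αΔT), so R_B/R_A = (1 − 45.8/100) × (1 − 41.6/100)⁻² × (1 − 0.0036×90.9)
= 0.542 × 2.932 × 0.6728 = 1.069
R_B = 1.069 × 83.9 = 89.7 Ω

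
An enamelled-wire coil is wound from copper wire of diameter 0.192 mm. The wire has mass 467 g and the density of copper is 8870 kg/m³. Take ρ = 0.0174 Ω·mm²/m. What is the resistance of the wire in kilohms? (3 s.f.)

ρ = 0.0174 Ω·mm²/m = 1.74×10^-8 Ω·m
A = π(d/2)² = π(9.6000e-05 m)² = 2.8953e-08 m²
L = m/(density·A) = 0.467/(8870×2.8953e-08) = 1818 m
R = ρL/A = (1.74×10^-8)(1818)/(2.8953e-08) = 1.09 kΩ

1.09 kΩ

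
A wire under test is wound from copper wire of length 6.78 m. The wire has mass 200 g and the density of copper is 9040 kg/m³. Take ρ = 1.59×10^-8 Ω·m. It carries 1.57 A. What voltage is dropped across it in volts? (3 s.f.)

A = m/(density·L) = 0.2/(9040×6.78) = 3.2631e-06 m²
R = ρL/A = (1.59×10^-8)(6.78)/(3.2631e-06) = 0.03304 Ω
V = IR = 1.57 × 0.03304 = 0.0519 V

0.0519 V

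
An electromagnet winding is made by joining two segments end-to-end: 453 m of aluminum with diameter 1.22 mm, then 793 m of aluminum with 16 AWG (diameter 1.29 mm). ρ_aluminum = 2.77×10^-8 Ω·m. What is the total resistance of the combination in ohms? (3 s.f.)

27.5 Ω

Segment 1: A = π(d/2)² = π(6.1000e-04 m)² = 1.169e-06 m²
R₁ = ρL/A = (2.77×10^-8)(453)/(1.169e-06) = 10.73 Ω
Segment 2: A = π(1.29/2 mm)² = π(6.4500e-04 m)² = 1.307e-06 m²
R₂ = (2.77×10^-8)(793)/(1.307e-06) = 16.81 Ω
R = R₁ + R₂ = 27.5 Ω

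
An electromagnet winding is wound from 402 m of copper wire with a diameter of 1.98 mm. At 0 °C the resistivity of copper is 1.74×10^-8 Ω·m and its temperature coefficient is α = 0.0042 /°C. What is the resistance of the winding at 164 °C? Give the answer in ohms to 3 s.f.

3.84 Ω

A = π(d/2)² = π(9.9000e-04 m)² = 3.079e-06 m²
R₍0°C₎ = ρL/A = (1.74×10^-8)(402)/(3.079e-06) = 2.272 Ω
R = R₀(1 + αΔT) = 2.272(1 + 0.0042×164) = 3.84 Ω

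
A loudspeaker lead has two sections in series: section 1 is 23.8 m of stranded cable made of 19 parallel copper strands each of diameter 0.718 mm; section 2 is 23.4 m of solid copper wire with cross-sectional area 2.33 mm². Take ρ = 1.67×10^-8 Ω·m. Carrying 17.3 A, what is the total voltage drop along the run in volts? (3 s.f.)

Section 1: A_strand = π(3.5900e-04)² = 4.049e-07 m²; R₁ = ρL/(N·A_s) = (1.67×10^-8)(23.8)/(19×4.049e-07) = 0.05167 Ω
Section 2: A = 2.33 mm² = 2.330e-06 m²
R₂ = (1.67×10^-8)(23.4)/(2.330e-06) = 0.1677 Ω
R = R₁ + R₂ = 0.2194 Ω
V = IR = 17.3 × 0.2194 = 3.80 V

3.80 V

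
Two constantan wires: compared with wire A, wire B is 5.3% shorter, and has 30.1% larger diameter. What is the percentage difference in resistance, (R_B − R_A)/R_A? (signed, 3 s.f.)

-44.1%

R ∝ L/d², so R_B/R_A = (1 − 5.3/100) × (1 + 30.1/100)⁻²
= 0.947 × 0.5908 = 0.5595
(R_B − R_A)/R_A = 0.5595 − 1 = -44.1%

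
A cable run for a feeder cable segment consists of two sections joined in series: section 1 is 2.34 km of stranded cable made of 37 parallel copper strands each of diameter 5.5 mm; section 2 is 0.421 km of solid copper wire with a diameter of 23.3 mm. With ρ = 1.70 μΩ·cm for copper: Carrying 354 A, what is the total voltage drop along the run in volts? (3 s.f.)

22.0 V

ρ = 1.70 μΩ·cm = 1.70×10^-8 Ω·m
Section 1: A_strand = π(2.7500e-03)² = 2.376e-05 m²; R₁ = ρL/(N·A_s) = (1.70×10^-8)(2340)/(37×2.376e-05) = 0.04525 Ω
Section 2: A = π(d/2)² = π(1.1650e-02 m)² = 4.264e-04 m²
R₂ = (1.70×10^-8)(421)/(4.264e-04) = 0.01679 Ω
R = R₁ + R₂ = 0.06204 Ω
V = IR = 354 × 0.06204 = 22.0 V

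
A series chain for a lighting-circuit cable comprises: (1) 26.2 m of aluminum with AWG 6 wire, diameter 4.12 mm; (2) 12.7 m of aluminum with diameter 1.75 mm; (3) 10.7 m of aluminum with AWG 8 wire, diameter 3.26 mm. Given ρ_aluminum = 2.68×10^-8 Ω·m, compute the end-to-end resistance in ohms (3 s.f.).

0.229 Ω

Seg 1: A = π(4.12/2 mm)² = π(2.0600e-03 m)² = 1.333e-05 m²
R_1 = (2.68×10^-8)(26.2)/(1.333e-05) = 0.05267 Ω
Seg 2: A = π(d/2)² = π(8.7500e-04 m)² = 2.405e-06 m²
R_2 = (2.68×10^-8)(12.7)/(2.405e-06) = 0.1415 Ω
Seg 3: A = π(3.26/2 mm)² = π(1.6300e-03 m)² = 8.347e-06 m²
R_3 = (2.68×10^-8)(10.7)/(8.347e-06) = 0.03436 Ω
R_total = R_1 + R_2 + R_3 = 0.229 Ω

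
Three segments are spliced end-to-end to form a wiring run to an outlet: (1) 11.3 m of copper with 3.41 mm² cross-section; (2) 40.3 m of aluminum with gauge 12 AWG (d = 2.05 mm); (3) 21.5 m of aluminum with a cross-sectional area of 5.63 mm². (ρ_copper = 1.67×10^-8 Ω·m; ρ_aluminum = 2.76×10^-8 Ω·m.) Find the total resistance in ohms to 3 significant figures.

Seg 1: A = 3.41 mm² = 3.410e-06 m²
R_1 = (1.67×10^-8)(11.3)/(3.410e-06) = 0.05534 Ω
Seg 2: A = π(2.05/2 mm)² = π(1.0250e-03 m)² = 3.301e-06 m²
R_2 = (2.76×10^-8)(40.3)/(3.301e-06) = 0.337 Ω
Seg 3: A = 5.63 mm² = 5.630e-06 m²
R_3 = (2.76×10^-8)(21.5)/(5.630e-06) = 0.1054 Ω
R_total = R_1 + R_2 + R_3 = 0.498 Ω

0.498 Ω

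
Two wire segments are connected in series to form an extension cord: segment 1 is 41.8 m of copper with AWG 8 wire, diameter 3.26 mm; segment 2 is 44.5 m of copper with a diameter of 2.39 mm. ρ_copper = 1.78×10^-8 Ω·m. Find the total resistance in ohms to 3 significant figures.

0.266 Ω

Segment 1: A = π(3.26/2 mm)² = π(1.6300e-03 m)² = 8.347e-06 m²
R₁ = ρL/A = (1.78×10^-8)(41.8)/(8.347e-06) = 0.08914 Ω
Segment 2: A = π(d/2)² = π(1.1950e-03 m)² = 4.486e-06 m²
R₂ = (1.78×10^-8)(44.5)/(4.486e-06) = 0.1766 Ω
R = R₁ + R₂ = 0.266 Ω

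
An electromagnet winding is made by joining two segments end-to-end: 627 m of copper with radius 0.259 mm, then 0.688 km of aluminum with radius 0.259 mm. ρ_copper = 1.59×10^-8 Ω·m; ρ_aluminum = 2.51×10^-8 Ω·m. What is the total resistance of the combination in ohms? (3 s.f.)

129 Ω

Segment 1: A = πr² = π(2.5900e-04 m)² = 2.107e-07 m²
R₁ = ρL/A = (1.59×10^-8)(627)/(2.107e-07) = 47.31 Ω
R₂ = (2.51×10^-8)(688)/(2.107e-07) = 81.94 Ω
R = R₁ + R₂ = 129 Ω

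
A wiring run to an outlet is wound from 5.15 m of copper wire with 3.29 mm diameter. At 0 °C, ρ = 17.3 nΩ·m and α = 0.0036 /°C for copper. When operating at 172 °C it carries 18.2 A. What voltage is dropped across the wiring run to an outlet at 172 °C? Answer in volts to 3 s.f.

0.309 V

ρ = 17.3 nΩ·m = 1.73×10^-8 Ω·m
A = π(d/2)² = π(1.6450e-03 m)² = 8.501e-06 m²
R₍0₎ = ρL/A = (1.73×10^-8)(5.15)/(8.501e-06) = 0.01048 Ω
R₍172₎ = R₍0₎(1 + αΔT) = 0.01048 × (1 + 0.0036×172) = 0.01697 Ω
V = IR = 18.2 × 0.01697 = 0.309 V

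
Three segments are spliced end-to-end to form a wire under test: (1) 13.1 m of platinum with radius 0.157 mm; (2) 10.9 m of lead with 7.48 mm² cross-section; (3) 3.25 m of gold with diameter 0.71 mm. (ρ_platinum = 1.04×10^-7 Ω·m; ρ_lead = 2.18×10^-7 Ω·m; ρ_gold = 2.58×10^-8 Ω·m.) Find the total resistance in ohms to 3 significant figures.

Seg 1: A = πr² = π(1.5700e-04 m)² = 7.744e-08 m²
R_1 = (1.04×10^-7)(13.1)/(7.744e-08) = 17.59 Ω
Seg 2: A = 7.48 mm² = 7.480e-06 m²
R_2 = (2.18×10^-7)(10.9)/(7.480e-06) = 0.3177 Ω
Seg 3: A = π(d/2)² = π(3.5500e-04 m)² = 3.959e-07 m²
R_3 = (2.58×10^-8)(3.25)/(3.959e-07) = 0.2118 Ω
R_total = R_1 + R_2 + R_3 = 18.1 Ω

18.1 Ω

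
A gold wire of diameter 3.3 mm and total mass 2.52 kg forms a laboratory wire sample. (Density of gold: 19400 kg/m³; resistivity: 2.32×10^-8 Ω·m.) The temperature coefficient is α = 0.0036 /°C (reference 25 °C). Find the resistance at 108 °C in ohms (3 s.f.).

A = π(d/2)² = π(1.6500e-03 m)² = 8.5530e-06 m²
L = m/(density·A) = 2.52/(19400×8.5530e-06) = 15.19 m
R = ρL/A = (2.32×10^-8)(15.19)/(8.5530e-06) = 0.0412 Ω
R(108 °C) = 0.0412 × (1 + 0.0036×83) = 0.0535 Ω

0.0535 Ω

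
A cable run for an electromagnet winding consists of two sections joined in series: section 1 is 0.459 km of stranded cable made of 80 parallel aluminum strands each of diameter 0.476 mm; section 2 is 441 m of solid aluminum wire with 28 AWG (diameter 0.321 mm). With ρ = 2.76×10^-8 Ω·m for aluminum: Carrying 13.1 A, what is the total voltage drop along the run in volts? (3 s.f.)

1980 V

Section 1: A_strand = π(2.3800e-04)² = 1.780e-07 m²; R₁ = ρL/(N·A_s) = (2.76×10^-8)(459)/(80×1.780e-07) = 0.8899 Ω
Section 2: A = π(0.321/2 mm)² = π(1.6050e-04 m)² = 8.093e-08 m²
R₂ = (2.76×10^-8)(441)/(8.093e-08) = 150.4 Ω
R = R₁ + R₂ = 151.3 Ω
V = IR = 13.1 × 151.3 = 1980 V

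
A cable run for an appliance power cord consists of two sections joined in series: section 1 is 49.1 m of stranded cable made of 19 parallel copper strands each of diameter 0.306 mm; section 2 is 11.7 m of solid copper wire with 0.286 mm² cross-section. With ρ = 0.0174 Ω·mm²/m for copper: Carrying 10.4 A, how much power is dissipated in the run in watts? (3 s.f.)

ρ = 0.0174 Ω·mm²/m = 1.74×10^-8 Ω·m
Section 1: A_strand = π(1.5300e-04)² = 7.354e-08 m²; R₁ = ρL/(N·A_s) = (1.74×10^-8)(49.1)/(19×7.354e-08) = 0.6114 Ω
Section 2: A = 0.286 mm² = 2.860e-07 m²
R₂ = (1.74×10^-8)(11.7)/(2.860e-07) = 0.7118 Ω
R = R₁ + R₂ = 1.323 Ω
P = I²R = (10.4)² × 1.323 = 143 W

143 W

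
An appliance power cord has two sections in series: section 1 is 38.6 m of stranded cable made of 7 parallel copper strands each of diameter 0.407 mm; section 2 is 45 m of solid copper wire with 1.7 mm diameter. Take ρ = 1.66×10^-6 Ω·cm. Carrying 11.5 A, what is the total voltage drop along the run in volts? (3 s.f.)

11.9 V

ρ = 1.66×10^-6 Ω·cm = 1.66×10^-8 Ω·m
Section 1: A_strand = π(2.0350e-04)² = 1.301e-07 m²; R₁ = ρL/(N·A_s) = (1.66×10^-8)(38.6)/(7×1.301e-07) = 0.7036 Ω
Section 2: A = π(d/2)² = π(8.5000e-04 m)² = 2.270e-06 m²
R₂ = (1.66×10^-8)(45)/(2.270e-06) = 0.3291 Ω
R = R₁ + R₂ = 1.033 Ω
V = IR = 11.5 × 1.033 = 11.9 V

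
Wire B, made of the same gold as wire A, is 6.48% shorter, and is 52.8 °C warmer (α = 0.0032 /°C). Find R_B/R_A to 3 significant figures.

1.09

R ∝ ρL/d² with ρ ∝ (1+αΔT), so R_B/R_A = (1 − 6.48/100) × (1 + 0.0032×52.8)
= 0.9352 × 1.169 = 1.09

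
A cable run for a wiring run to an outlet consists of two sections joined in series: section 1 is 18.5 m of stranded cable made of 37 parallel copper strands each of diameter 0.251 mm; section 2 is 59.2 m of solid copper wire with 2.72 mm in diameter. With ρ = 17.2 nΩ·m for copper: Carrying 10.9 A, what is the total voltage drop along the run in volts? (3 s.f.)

3.80 V

ρ = 17.2 nΩ·m = 1.72×10^-8 Ω·m
Section 1: A_strand = π(1.2550e-04)² = 4.948e-08 m²; R₁ = ρL/(N·A_s) = (1.72×10^-8)(18.5)/(37×4.948e-08) = 0.1738 Ω
Section 2: A = π(d/2)² = π(1.3600e-03 m)² = 5.811e-06 m²
R₂ = (1.72×10^-8)(59.2)/(5.811e-06) = 0.1752 Ω
R = R₁ + R₂ = 0.349 Ω
V = IR = 10.9 × 0.349 = 3.80 V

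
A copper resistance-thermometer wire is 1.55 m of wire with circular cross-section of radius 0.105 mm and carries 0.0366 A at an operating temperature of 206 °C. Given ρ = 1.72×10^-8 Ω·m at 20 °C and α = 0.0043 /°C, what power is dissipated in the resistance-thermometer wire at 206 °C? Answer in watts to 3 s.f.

0.00186 W

A = πr² = π(1.0500e-04 m)² = 3.464e-08 m²
R₍20₎ = ρL/A = (1.72×10^-8)(1.55)/(3.464e-08) = 0.7697 Ω
R₍206₎ = R₍20₎(1 + αΔT) = 0.7697 × (1 + 0.0043×186) = 1.385 Ω
P = I²R = (0.0366)² × 1.385 = 0.00186 W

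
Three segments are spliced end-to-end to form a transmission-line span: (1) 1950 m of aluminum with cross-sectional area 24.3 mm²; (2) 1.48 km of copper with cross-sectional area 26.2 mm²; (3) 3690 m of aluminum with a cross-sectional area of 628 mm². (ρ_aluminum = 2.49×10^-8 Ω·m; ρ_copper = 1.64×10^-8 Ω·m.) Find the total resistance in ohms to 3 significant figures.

3.07 Ω

Seg 1: A = 24.3 mm² = 2.430e-05 m²
R_1 = (2.49×10^-8)(1950)/(2.430e-05) = 1.998 Ω
Seg 2: A = 26.2 mm² = 2.620e-05 m²
R_2 = (1.64×10^-8)(1480)/(2.620e-05) = 0.9264 Ω
Seg 3: A = 628 mm² = 6.280e-04 m²
R_3 = (2.49×10^-8)(3690)/(6.280e-04) = 0.1463 Ω
R_total = R_1 + R_2 + R_3 = 3.07 Ω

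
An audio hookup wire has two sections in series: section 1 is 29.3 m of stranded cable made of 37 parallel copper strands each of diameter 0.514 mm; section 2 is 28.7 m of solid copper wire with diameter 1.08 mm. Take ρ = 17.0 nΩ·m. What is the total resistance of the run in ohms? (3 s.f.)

ρ = 17.0 nΩ·m = 1.70×10^-8 Ω·m
Section 1: A_strand = π(2.5700e-04)² = 2.075e-07 m²; R₁ = ρL/(N·A_s) = (1.70×10^-8)(29.3)/(37×2.075e-07) = 0.06488 Ω
Section 2: A = π(d/2)² = π(5.4000e-04 m)² = 9.161e-07 m²
R₂ = (1.70×10^-8)(28.7)/(9.161e-07) = 0.5326 Ω
R = R₁ + R₂ = 0.597 Ω

0.597 Ω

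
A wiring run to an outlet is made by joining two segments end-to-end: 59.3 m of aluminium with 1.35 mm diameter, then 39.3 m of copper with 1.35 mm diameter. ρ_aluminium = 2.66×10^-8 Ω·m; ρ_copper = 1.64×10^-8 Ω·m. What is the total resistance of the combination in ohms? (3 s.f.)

1.55 Ω

Segment 1: A = π(d/2)² = π(6.7500e-04 m)² = 1.431e-06 m²
R₁ = ρL/A = (2.66×10^-8)(59.3)/(1.431e-06) = 1.102 Ω
R₂ = (1.64×10^-8)(39.3)/(1.431e-06) = 0.4503 Ω
R = R₁ + R₂ = 1.55 Ω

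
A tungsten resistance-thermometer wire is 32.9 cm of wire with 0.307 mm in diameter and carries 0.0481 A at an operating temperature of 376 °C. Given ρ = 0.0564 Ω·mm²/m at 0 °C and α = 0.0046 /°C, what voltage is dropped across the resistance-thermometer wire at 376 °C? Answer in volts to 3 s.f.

ρ = 0.0564 Ω·mm²/m = 5.64×10^-8 Ω·m
A = π(d/2)² = π(1.5350e-04 m)² = 7.402e-08 m²
R₍0₎ = ρL/A = (5.64×10^-8)(0.329)/(7.402e-08) = 0.2507 Ω
R₍376₎ = R₍0₎(1 + αΔT) = 0.2507 × (1 + 0.0046×376) = 0.6842 Ω
V = IR = 0.0481 × 0.6842 = 0.0329 V

0.0329 V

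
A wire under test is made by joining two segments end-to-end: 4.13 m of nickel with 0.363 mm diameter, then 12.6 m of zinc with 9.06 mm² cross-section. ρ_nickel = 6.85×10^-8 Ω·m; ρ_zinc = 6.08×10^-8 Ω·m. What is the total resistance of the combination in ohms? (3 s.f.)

Segment 1: A = π(d/2)² = π(1.8150e-04 m)² = 1.035e-07 m²
R₁ = ρL/A = (6.85×10^-8)(4.13)/(1.035e-07) = 2.734 Ω
Segment 2: A = 9.06 mm² = 9.060e-06 m²
R₂ = (6.08×10^-8)(12.6)/(9.060e-06) = 0.08456 Ω
R = R₁ + R₂ = 2.82 Ω

2.82 Ω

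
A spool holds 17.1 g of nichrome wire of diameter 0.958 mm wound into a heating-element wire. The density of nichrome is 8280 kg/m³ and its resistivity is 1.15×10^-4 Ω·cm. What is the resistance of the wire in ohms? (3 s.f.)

ρ = 1.15×10^-4 Ω·cm = 1.15×10^-6 Ω·m
A = π(d/2)² = π(4.7900e-04 m)² = 7.2081e-07 m²
L = m/(density·A) = 0.0171/(8280×7.2081e-07) = 2.865 m
R = ρL/A = (1.15×10^-6)(2.865)/(7.2081e-07) = 4.57 Ω

4.57 Ω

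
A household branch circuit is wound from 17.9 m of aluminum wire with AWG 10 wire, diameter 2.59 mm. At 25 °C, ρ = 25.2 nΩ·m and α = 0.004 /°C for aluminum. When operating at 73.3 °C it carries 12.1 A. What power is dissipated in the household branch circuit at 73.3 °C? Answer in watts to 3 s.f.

ρ = 25.2 nΩ·m = 2.52×10^-8 Ω·m
A = π(2.59/2 mm)² = π(1.2950e-03 m)² = 5.269e-06 m²
R₍25₎ = ρL/A = (2.52×10^-8)(17.9)/(5.269e-06) = 0.08562 Ω
R₍73.3₎ = R₍25₎(1 + αΔT) = 0.08562 × (1 + 0.004×48.3) = 0.1022 Ω
P = I²R = (12.1)² × 0.1022 = 15.0 W

15.0 W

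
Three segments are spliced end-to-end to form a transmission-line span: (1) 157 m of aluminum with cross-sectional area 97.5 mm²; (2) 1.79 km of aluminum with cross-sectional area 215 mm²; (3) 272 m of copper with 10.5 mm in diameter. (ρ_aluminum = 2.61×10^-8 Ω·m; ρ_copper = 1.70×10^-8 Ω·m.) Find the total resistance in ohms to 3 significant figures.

Seg 1: A = 97.5 mm² = 9.750e-05 m²
R_1 = (2.61×10^-8)(157)/(9.750e-05) = 0.04203 Ω
Seg 2: A = 215 mm² = 2.150e-04 m²
R_2 = (2.61×10^-8)(1790)/(2.150e-04) = 0.2173 Ω
Seg 3: A = π(d/2)² = π(5.2500e-03 m)² = 8.659e-05 m²
R_3 = (1.70×10^-8)(272)/(8.659e-05) = 0.0534 Ω
R_total = R_1 + R_2 + R_3 = 0.313 Ω

0.313 Ω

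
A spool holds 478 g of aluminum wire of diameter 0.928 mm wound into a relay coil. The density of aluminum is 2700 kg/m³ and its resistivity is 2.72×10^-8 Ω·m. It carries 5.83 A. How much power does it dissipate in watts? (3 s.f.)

358 W

A = π(d/2)² = π(4.6400e-04 m)² = 6.7637e-07 m²
L = m/(density·A) = 0.478/(2700×6.7637e-07) = 261.7 m
R = ρL/A = (2.72×10^-8)(261.7)/(6.7637e-07) = 10.53 Ω
P = I²R = (5.83)² × 10.53 = 358 W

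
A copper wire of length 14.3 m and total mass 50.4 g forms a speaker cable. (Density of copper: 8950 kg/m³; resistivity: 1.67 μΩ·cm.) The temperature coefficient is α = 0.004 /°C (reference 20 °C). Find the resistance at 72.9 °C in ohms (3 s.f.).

0.735 Ω

ρ = 1.67 μΩ·cm = 1.67×10^-8 Ω·m
A = m/(density·L) = 0.0504/(8950×14.3) = 3.9380e-07 m²
R = ρL/A = (1.67×10^-8)(14.3)/(3.9380e-07) = 0.6064 Ω
R(72.9 °C) = 0.6064 × (1 + 0.004×52.9) = 0.735 Ω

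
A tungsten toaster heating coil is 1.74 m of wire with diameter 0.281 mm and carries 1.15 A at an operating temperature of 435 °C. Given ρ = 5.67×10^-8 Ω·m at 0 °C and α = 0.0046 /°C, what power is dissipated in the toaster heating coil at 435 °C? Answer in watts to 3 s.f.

A = π(d/2)² = π(1.4050e-04 m)² = 6.202e-08 m²
R₍0₎ = ρL/A = (5.67×10^-8)(1.74)/(6.202e-08) = 1.591 Ω
R₍435₎ = R₍0₎(1 + αΔT) = 1.591 × (1 + 0.0046×435) = 4.774 Ω
P = I²R = (1.15)² × 4.774 = 6.31 W

6.31 W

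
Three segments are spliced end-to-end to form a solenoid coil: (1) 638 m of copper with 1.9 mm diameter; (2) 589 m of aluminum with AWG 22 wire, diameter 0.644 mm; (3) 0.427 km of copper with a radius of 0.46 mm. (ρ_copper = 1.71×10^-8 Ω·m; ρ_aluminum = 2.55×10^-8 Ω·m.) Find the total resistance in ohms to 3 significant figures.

60.9 Ω

Seg 1: A = π(d/2)² = π(9.5000e-04 m)² = 2.835e-06 m²
R_1 = (1.71×10^-8)(638)/(2.835e-06) = 3.848 Ω
Seg 2: A = π(0.644/2 mm)² = π(3.2200e-04 m)² = 3.257e-07 m²
R_2 = (2.55×10^-8)(589)/(3.257e-07) = 46.11 Ω
Seg 3: A = πr² = π(4.6000e-04 m)² = 6.648e-07 m²
R_3 = (1.71×10^-8)(427)/(6.648e-07) = 10.98 Ω
R_total = R_1 + R_2 + R_3 = 60.9 Ω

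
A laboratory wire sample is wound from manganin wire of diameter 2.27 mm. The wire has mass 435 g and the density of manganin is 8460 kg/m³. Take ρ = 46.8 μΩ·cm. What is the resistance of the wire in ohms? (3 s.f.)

1.47 Ω

ρ = 46.8 μΩ·cm = 4.68×10^-7 Ω·m
A = π(d/2)² = π(1.1350e-03 m)² = 4.0471e-06 m²
L = m/(density·A) = 0.435/(8460×4.0471e-06) = 12.71 m
R = ρL/A = (4.68×10^-7)(12.71)/(4.0471e-06) = 1.47 Ω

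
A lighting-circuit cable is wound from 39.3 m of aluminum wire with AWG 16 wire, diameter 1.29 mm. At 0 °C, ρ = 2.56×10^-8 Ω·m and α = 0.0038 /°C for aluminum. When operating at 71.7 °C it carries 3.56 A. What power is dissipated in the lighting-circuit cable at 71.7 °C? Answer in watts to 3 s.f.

12.4 W

A = π(1.29/2 mm)² = π(6.4500e-04 m)² = 1.307e-06 m²
R₍0₎ = ρL/A = (2.56×10^-8)(39.3)/(1.307e-06) = 0.7698 Ω
R₍71.7₎ = R₍0₎(1 + αΔT) = 0.7698 × (1 + 0.0038×71.7) = 0.9795 Ω
P = I²R = (3.56)² × 0.9795 = 12.4 W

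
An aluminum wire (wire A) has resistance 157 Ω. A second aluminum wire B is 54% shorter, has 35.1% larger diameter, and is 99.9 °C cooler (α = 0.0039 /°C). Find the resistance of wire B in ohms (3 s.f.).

R ∝ ρL/d² with ρ ∝ (1+αΔT), so R_B/R_A = (1 − 54/100) × (1 + 35.1/100)⁻² × (1 − 0.0039×99.9)
= 0.46 × 0.5479 × 0.6104 = 0.1538
R_B = 0.1538 × 157 = 24.2 Ω

24.2 Ω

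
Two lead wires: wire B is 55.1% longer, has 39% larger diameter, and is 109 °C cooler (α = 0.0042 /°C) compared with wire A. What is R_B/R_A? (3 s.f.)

0.435

R ∝ ρL/d² with ρ ∝ (1+αΔT), so R_B/R_A = (1 + 55.1/100) × (1 + 39/100)⁻² × (1 − 0.0042×109)
= 1.551 × 0.5176 × 0.5422 = 0.435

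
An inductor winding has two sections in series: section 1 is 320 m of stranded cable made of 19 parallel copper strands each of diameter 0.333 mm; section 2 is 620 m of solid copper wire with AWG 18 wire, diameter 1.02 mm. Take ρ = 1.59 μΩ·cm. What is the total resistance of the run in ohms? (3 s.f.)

15.1 Ω

ρ = 1.59 μΩ·cm = 1.59×10^-8 Ω·m
Section 1: A_strand = π(1.6650e-04)² = 8.709e-08 m²; R₁ = ρL/(N·A_s) = (1.59×10^-8)(320)/(19×8.709e-08) = 3.075 Ω
Section 2: A = π(1.02/2 mm)² = π(5.1000e-04 m)² = 8.171e-07 m²
R₂ = (1.59×10^-8)(620)/(8.171e-07) = 12.06 Ω
R = R₁ + R₂ = 15.1 Ω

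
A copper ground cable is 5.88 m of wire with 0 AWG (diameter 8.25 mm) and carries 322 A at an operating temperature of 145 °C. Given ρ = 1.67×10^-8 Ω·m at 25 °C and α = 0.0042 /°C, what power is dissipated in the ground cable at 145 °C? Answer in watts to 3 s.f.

286 W

A = π(8.25/2 mm)² = π(4.1250e-03 m)² = 5.346e-05 m²
R₍25₎ = ρL/A = (1.67×10^-8)(5.88)/(5.346e-05) = 0.001837 Ω
R₍145₎ = R₍25₎(1 + αΔT) = 0.001837 × (1 + 0.0042×120) = 0.002763 Ω
P = I²R = (322)² × 0.002763 = 286 W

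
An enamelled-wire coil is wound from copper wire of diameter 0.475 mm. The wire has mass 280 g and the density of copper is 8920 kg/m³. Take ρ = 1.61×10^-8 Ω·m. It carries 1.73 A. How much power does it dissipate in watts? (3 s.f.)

A = π(d/2)² = π(2.3750e-04 m)² = 1.7721e-07 m²
L = m/(density·A) = 0.28/(8920×1.7721e-07) = 177.1 m
R = ρL/A = (1.61×10^-8)(177.1)/(1.7721e-07) = 16.09 Ω
P = I²R = (1.73)² × 16.09 = 48.2 W

48.2 W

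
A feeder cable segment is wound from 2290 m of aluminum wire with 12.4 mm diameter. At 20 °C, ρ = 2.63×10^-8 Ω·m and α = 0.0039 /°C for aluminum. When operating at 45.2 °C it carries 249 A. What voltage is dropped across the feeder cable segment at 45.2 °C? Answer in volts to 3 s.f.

A = π(d/2)² = π(6.2000e-03 m)² = 1.208e-04 m²
R₍20₎ = ρL/A = (2.63×10^-8)(2290)/(1.208e-04) = 0.4987 Ω
R₍45.2₎ = R₍20₎(1 + αΔT) = 0.4987 × (1 + 0.0039×25.2) = 0.5477 Ω
V = IR = 249 × 0.5477 = 136 V

136 V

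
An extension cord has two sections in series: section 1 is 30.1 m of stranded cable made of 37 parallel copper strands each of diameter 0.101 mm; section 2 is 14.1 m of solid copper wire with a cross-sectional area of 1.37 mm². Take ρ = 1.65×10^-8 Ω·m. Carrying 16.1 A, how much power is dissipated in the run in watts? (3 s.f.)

Section 1: A_strand = π(5.0500e-05)² = 8.012e-09 m²; R₁ = ρL/(N·A_s) = (1.65×10^-8)(30.1)/(37×8.012e-09) = 1.675 Ω
Section 2: A = 1.37 mm² = 1.370e-06 m²
R₂ = (1.65×10^-8)(14.1)/(1.370e-06) = 0.1698 Ω
R = R₁ + R₂ = 1.845 Ω
P = I²R = (16.1)² × 1.845 = 478 W

478 W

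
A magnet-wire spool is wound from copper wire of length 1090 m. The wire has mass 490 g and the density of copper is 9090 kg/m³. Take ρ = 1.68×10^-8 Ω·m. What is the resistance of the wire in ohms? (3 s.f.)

370 Ω

A = m/(density·L) = 0.49/(9090×1090) = 4.9454e-08 m²
R = ρL/A = (1.68×10^-8)(1090)/(4.9454e-08) = 370 Ω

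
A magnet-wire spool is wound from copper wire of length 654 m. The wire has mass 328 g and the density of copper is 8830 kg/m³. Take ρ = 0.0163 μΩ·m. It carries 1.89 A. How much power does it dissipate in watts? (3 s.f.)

ρ = 0.0163 μΩ·m = 1.63×10^-8 Ω·m
A = m/(density·L) = 0.328/(8830×654) = 5.6798e-08 m²
R = ρL/A = (1.63×10^-8)(654)/(5.6798e-08) = 187.7 Ω
P = I²R = (1.89)² × 187.7 = 670 W

670 W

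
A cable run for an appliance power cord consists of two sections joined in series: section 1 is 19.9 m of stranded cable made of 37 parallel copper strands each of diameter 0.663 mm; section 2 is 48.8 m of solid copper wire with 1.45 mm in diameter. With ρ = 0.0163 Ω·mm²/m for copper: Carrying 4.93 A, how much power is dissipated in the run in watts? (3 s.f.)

12.3 W

ρ = 0.0163 Ω·mm²/m = 1.63×10^-8 Ω·m
Section 1: A_strand = π(3.3150e-04)² = 3.452e-07 m²; R₁ = ρL/(N·A_s) = (1.63×10^-8)(19.9)/(37×3.452e-07) = 0.02539 Ω
Section 2: A = π(d/2)² = π(7.2500e-04 m)² = 1.651e-06 m²
R₂ = (1.63×10^-8)(48.8)/(1.651e-06) = 0.4817 Ω
R = R₁ + R₂ = 0.5071 Ω
P = I²R = (4.93)² × 0.5071 = 12.3 W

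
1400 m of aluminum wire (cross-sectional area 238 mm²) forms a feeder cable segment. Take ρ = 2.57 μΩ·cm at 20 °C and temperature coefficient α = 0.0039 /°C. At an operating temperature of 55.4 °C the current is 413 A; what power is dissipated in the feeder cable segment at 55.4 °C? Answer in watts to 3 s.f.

29300 W

ρ = 2.57 μΩ·cm = 2.57×10^-8 Ω·m
A = 238 mm² = 2.380e-04 m²
R₍20₎ = ρL/A = (2.57×10^-8)(1400)/(2.380e-04) = 0.1512 Ω
R₍55.4₎ = R₍20₎(1 + αΔT) = 0.1512 × (1 + 0.0039×35.4) = 0.172 Ω
P = I²R = (413)² × 0.172 = 29300 W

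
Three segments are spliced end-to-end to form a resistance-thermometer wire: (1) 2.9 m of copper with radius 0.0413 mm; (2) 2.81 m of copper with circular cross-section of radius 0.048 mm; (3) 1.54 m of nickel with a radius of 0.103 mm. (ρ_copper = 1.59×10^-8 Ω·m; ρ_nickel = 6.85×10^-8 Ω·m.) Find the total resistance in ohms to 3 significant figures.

Seg 1: A = πr² = π(4.1300e-05 m)² = 5.359e-09 m²
R_1 = (1.59×10^-8)(2.9)/(5.359e-09) = 8.605 Ω
Seg 2: A = πr² = π(4.8000e-05 m)² = 7.238e-09 m²
R_2 = (1.59×10^-8)(2.81)/(7.238e-09) = 6.173 Ω
Seg 3: A = πr² = π(1.0300e-04 m)² = 3.333e-08 m²
R_3 = (6.85×10^-8)(1.54)/(3.333e-08) = 3.165 Ω
R_total = R_1 + R_2 + R_3 = 17.9 Ω

17.9 Ω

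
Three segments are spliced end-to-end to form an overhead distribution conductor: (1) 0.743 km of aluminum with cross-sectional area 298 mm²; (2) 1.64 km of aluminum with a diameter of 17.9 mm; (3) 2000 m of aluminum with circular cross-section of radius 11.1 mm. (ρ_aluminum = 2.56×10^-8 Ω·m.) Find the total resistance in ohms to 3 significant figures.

0.363 Ω

Seg 1: A = 298 mm² = 2.980e-04 m²
R_1 = (2.56×10^-8)(743)/(2.980e-04) = 0.06383 Ω
Seg 2: A = π(d/2)² = π(8.9500e-03 m)² = 2.516e-04 m²
R_2 = (2.56×10^-8)(1640)/(2.516e-04) = 0.1668 Ω
Seg 3: A = πr² = π(1.1100e-02 m)² = 3.871e-04 m²
R_3 = (2.56×10^-8)(2000)/(3.871e-04) = 0.1323 Ω
R_total = R_1 + R_2 + R_3 = 0.363 Ω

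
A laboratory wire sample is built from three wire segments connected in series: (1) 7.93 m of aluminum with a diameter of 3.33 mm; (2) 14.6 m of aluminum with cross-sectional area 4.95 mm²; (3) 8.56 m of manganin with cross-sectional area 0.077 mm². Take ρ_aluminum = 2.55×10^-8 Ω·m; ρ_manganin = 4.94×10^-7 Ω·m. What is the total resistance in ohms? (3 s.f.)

55.0 Ω

Seg 1: A = π(d/2)² = π(1.6650e-03 m)² = 8.709e-06 m²
R_1 = (2.55×10^-8)(7.93)/(8.709e-06) = 0.02322 Ω
Seg 2: A = 4.95 mm² = 4.950e-06 m²
R_2 = (2.55×10^-8)(14.6)/(4.950e-06) = 0.07521 Ω
Seg 3: A = 0.077 mm² = 7.700e-08 m²
R_3 = (4.94×10^-7)(8.56)/(7.700e-08) = 54.92 Ω
R_total = R_1 + R_2 + R_3 = 55.0 Ω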